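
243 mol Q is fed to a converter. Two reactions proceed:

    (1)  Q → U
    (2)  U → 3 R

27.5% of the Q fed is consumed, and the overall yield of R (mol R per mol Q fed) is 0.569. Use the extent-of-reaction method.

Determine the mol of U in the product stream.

Conversion of Q: Q consumed = 1ξ₁ = 0.275 × 243 → ξ₁ = 66.83 mol.
Yield of R: 3ξ₂ / 243 = 0.569 → ξ₂ = 46.09 mol.
Outlet amounts (n = n₀ + Σ ν·ξ):
  Q: 243 − 1(66.83) = 176.2
  U: 0 + 1(66.83) − 1(46.09) = 20.74
  R: 0 + 3(46.09) = 138.3

20.7 mol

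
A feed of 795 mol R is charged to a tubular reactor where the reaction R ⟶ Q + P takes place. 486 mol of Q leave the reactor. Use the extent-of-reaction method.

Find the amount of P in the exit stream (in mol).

For Q: n = n₀ + 1ξ → 486 = 0 + 1ξ, giving ξ = 486 mol.
Outlet amounts (n = n₀ + ν ξ):
  R: 795 − 1(486) = 309
  Q: 0 + 1(486) = 486
  P: 0 + 1(486) = 486

486 mol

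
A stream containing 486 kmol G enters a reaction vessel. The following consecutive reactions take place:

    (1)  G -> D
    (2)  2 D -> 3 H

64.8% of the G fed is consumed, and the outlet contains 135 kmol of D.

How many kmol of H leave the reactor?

Conversion of G: G consumed = 1ξ₁ = 0.648 × 486 → ξ₁ = 314.9 kmol.
D balance: n_D = 0 + 1ξ₁ − 2ξ₂ = 135 → ξ₂ = (1·314.9 − 135)/2 = 89.96 kmol.
Outlet amounts (n = n₀ + Σ ν·ξ):
  G: 486 − 1(314.9) = 171.1
  D: 0 + 1(314.9) − 2(89.96) = 135
  H: 0 + 3(89.96) = 269.9

270 kmol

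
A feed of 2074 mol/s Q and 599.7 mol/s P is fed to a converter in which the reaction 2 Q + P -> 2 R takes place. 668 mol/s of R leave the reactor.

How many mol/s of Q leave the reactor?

For R: n = n₀ + 2ξ → 668 = 0 + 2ξ, giving ξ = 334 mol/s.
Outlet amounts (n = n₀ + ν ξ):
  Q: 2074 − 2(334) = 1406
  P: 599.7 − 1(334) = 265.7
  R: 0 + 2(334) = 668

1410 mol/s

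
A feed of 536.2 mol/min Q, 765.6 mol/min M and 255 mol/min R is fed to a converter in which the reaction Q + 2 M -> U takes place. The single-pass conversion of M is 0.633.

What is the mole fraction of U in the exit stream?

M reacted = 0.633 × 765.6 = 484.6 mol/min; ν_M = −2, so ξ = 484.6/2 = 242.3 mol/min.
Outlet amounts (n = n₀ + ν ξ):
  Q: 536.2 − 1(242.3) = 293.9
  M: 765.6 − 2(242.3) = 281
  U: 0 + 1(242.3) = 242.3
  R: 255 (inert)
Total out = 1072 mol/min; y_U = 242.3 / 1072 = 0.226.

0.226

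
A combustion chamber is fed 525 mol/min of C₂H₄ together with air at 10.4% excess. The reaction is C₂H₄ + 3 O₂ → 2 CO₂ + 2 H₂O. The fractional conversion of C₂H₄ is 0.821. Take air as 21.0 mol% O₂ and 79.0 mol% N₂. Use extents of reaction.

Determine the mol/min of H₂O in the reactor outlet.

Stoichiometric O₂ = 3 × 525 = 1575 mol/min; O₂ fed = 1575 × 1.104 = 1739 mol/min.
N₂ fed = 1739 × 79/21 = 6541 mol/min.
Fuel reacted = 0.821 × 525 → ξ = 431 mol/min.
Outlet (n = n₀ + ν ξ):
  C₂H₄: 525 − 1(431) = 93.98
  O₂: 1739 − 3(431) = 445.7
  N₂: 6541 (inert)
  CO₂: 0 + 2(431) = 862
  H₂O: 0 + 2(431) = 862

862 mol/min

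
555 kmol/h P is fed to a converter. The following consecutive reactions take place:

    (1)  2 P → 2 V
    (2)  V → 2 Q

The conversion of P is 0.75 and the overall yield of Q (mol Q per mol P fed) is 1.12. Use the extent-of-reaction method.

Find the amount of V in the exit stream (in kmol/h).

Conversion of P: P consumed = 2ξ₁ = 0.75 × 555 → ξ₁ = 208.1 kmol/h.
Yield of Q: 2ξ₂ / 555 = 1.12 → ξ₂ = 310.8 kmol/h.
Outlet amounts (n = n₀ + Σ ν·ξ):
  P: 555 − 2(208.1) = 138.8
  V: 0 + 2(208.1) − 1(310.8) = 105.4
  Q: 0 + 2(310.8) = 621.6

105 kmol/h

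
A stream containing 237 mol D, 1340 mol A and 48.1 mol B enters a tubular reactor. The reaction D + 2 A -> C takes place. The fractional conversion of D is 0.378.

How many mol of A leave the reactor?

D reacted = 0.378 × 237 = 89.59 mol; ν_D = −1, so ξ = 89.59/1 = 89.59 mol.
Outlet amounts (n = n₀ + ν ξ):
  D: 237 − 1(89.59) = 147.4
  A: 1340 − 2(89.59) = 1161
  C: 0 + 1(89.59) = 89.59
  B: 48.1 (inert)

1160 mol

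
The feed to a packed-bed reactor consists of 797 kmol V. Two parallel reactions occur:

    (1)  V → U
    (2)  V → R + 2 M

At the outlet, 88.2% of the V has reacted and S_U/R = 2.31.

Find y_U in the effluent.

0.402

Conversion of V: V consumed = 0.882 × 797 = 703 kmol = 1ξ₁ + 1ξ₂.
Selectivity: 1ξ₁ / (1ξ₂) = 2.31 → ξ₁ = 2.31 ξ₂.
Substitute: (1·2.31 + 1) ξ₂ = 703 → ξ₂ = 212.4 kmol, ξ₁ = 490.6 kmol.
Outlet amounts (n = n₀ + Σ ν·ξ):
  V: 797 − 1(490.6) − 1(212.4) = 94.05
  U: 0 + 1(490.6) = 490.6
  R: 0 + 1(212.4) = 212.4
  M: 0 + 2(212.4) = 424.7
Total out = 1222 kmol; y_U = 490.6 / 1222 = 0.4015.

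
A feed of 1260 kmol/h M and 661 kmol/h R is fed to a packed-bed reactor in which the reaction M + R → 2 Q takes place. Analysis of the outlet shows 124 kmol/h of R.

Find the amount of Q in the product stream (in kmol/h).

For R: n = n₀ − 1ξ → 124 = 661 − 1ξ, giving ξ = 537 kmol/h.
Outlet amounts (n = n₀ + ν ξ):
  M: 1260 − 1(537) = 723
  R: 661 − 1(537) = 124
  Q: 0 + 2(537) = 1074

1070 kmol/h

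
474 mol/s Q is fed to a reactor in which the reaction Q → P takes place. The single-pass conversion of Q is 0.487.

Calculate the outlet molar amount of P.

231 mol/s

Q reacted = 0.487 × 474 = 230.8 mol/s; ν_Q = −1, so ξ = 230.8/1 = 230.8 mol/s.
Outlet amounts (n = n₀ + ν ξ):
  Q: 474 − 1(230.8) = 243.2
  P: 0 + 1(230.8) = 230.8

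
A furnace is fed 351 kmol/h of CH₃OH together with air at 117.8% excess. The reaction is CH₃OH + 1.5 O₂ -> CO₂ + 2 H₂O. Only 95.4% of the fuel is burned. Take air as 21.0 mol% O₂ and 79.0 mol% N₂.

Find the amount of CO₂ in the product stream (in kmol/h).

335 kmol/h

Stoichiometric O₂ = 1.5 × 351 = 526.5 kmol/h; O₂ fed = 526.5 × 2.178 = 1147 kmol/h.
N₂ fed = 1147 × 79/21 = 4314 kmol/h.
Fuel reacted = 0.954 × 351 → ξ = 334.9 kmol/h.
Outlet (n = n₀ + ν ξ):
  CH₃OH: 351 − 1(334.9) = 16.15
  O₂: 1147 − 1.5(334.9) = 644.4
  N₂: 4314 (inert)
  CO₂: 0 + 1(334.9) = 334.9
  H₂O: 0 + 2(334.9) = 669.7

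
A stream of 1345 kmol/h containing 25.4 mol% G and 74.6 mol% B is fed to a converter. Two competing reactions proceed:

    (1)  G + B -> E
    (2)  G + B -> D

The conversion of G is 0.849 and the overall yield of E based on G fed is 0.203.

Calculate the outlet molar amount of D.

221 kmol/h

Yield of E: 1ξ₁ / 341.6 = 0.203 → ξ₁ = 69.35 kmol/h.
Conversion of G: 1ξ₁ + 1ξ₂ = 0.849 × 341.6 = 290 → ξ₂ = 220.7 kmol/h.
Outlet amounts (n = n₀ + Σ ν·ξ):
  G: 341.6 − 1(69.35) − 1(220.7) = 51.59
  B: 1003 − 1(69.35) − 1(220.7) = 713.3
  E: 0 + 1(69.35) = 69.35
  D: 0 + 1(220.7) = 220.7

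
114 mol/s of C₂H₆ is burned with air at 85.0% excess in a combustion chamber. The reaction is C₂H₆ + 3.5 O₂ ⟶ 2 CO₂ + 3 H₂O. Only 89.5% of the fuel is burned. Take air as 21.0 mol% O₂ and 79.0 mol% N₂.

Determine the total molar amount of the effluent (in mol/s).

Stoichiometric O₂ = 3.5 × 114 = 399 mol/s; O₂ fed = 399 × 1.850 = 738.2 mol/s.
N₂ fed = 738.2 × 79/21 = 2777 mol/s.
Fuel reacted = 0.895 × 114 → ξ = 102 mol/s.
Outlet (n = n₀ + ν ξ):
  C₂H₆: 114 − 1(102) = 11.97
  O₂: 738.2 − 3.5(102) = 381
  N₂: 2777 (inert)
  CO₂: 0 + 2(102) = 204.1
  H₂O: 0 + 3(102) = 306.1
Total out = 11.97 + 381 + 2777 + 204.1 + 306.1 = 3680 mol/s.

3680 mol/s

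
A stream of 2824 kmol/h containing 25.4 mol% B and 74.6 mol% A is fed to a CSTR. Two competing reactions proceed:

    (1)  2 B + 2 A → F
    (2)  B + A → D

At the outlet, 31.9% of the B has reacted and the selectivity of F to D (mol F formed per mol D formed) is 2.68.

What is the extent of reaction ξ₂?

Conversion of B: B consumed = 0.319 × 717.3 = 228.8 kmol/h = 2ξ₁ + 1ξ₂.
Selectivity: 1ξ₁ / (1ξ₂) = 2.68 → ξ₁ = 2.68 ξ₂.
Substitute: (2·2.68 + 1) ξ₂ = 228.8 → ξ₂ = 35.98 kmol/h, ξ₁ = 96.42 kmol/h.
Outlet amounts (n = n₀ + Σ ν·ξ):
  B: 717.3 − 2(96.42) − 1(35.98) = 488.5
  A: 2107 − 2(96.42) − 1(35.98) = 1878
  F: 0 + 1(96.42) = 96.42
  D: 0 + 1(35.98) = 35.98

ξ₂ = 36 kmol/h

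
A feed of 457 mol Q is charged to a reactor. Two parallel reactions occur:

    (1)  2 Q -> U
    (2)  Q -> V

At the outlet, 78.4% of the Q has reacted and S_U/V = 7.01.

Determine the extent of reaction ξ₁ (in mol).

ξ₁ = 167 mol

Conversion of Q: Q consumed = 0.784 × 457 = 358.3 mol = 2ξ₁ + 1ξ₂.
Selectivity: 1ξ₁ / (1ξ₂) = 7.01 → ξ₁ = 7.01 ξ₂.
Substitute: (2·7.01 + 1) ξ₂ = 358.3 → ξ₂ = 23.85 mol, ξ₁ = 167.2 mol.
Outlet amounts (n = n₀ + Σ ν·ξ):
  Q: 457 − 2(167.2) − 1(23.85) = 98.71
  U: 0 + 1(167.2) = 167.2
  V: 0 + 1(23.85) = 23.85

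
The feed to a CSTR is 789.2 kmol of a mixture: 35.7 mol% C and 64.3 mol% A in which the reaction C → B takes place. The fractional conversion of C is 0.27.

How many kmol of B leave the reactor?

76.1 kmol

C reacted = 0.27 × 281.7 = 76.07 kmol; ν_C = −1, so ξ = 76.07/1 = 76.07 kmol.
Outlet amounts (n = n₀ + ν ξ):
  C: 281.7 − 1(76.07) = 205.7
  B: 0 + 1(76.07) = 76.07
  A: 507.5 (inert)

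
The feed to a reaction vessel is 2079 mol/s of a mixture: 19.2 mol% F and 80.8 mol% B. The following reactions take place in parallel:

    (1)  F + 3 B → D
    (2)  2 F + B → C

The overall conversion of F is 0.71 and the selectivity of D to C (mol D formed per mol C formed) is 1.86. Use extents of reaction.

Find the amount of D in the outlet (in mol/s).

137 mol/s

Conversion of F: F consumed = 0.71 × 399.2 = 283.4 mol/s = 1ξ₁ + 2ξ₂.
Selectivity: 1ξ₁ / (1ξ₂) = 1.86 → ξ₁ = 1.86 ξ₂.
Substitute: (1·1.86 + 2) ξ₂ = 283.4 → ξ₂ = 73.42 mol/s, ξ₁ = 136.6 mol/s.
Outlet amounts (n = n₀ + Σ ν·ξ):
  F: 399.2 − 1(136.6) − 2(73.42) = 115.8
  B: 1680 − 3(136.6) − 1(73.42) = 1197
  D: 0 + 1(136.6) = 136.6
  C: 0 + 1(73.42) = 73.42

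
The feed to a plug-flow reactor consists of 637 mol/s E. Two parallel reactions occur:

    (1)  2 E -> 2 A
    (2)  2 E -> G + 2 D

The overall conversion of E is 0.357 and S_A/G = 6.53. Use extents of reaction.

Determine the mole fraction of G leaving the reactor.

0.0402

Conversion of E: E consumed = 0.357 × 637 = 227.4 mol/s = 2ξ₁ + 2ξ₂.
Selectivity: 2ξ₁ / (1ξ₂) = 6.53 → ξ₁ = 3.265 ξ₂.
Substitute: (2·3.265 + 2) ξ₂ = 227.4 → ξ₂ = 26.66 mol/s, ξ₁ = 87.04 mol/s.
Outlet amounts (n = n₀ + Σ ν·ξ):
  E: 637 − 2(87.04) − 2(26.66) = 409.6
  A: 0 + 2(87.04) = 174.1
  G: 0 + 1(26.66) = 26.66
  D: 0 + 2(26.66) = 53.32
Total out = 663.7 mol/s; y_G = 26.66 / 663.7 = 0.04017.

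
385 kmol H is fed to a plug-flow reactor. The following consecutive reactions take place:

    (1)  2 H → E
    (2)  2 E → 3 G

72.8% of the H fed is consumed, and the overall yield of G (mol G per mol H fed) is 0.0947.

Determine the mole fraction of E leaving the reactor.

Conversion of H: H consumed = 2ξ₁ = 0.728 × 385 → ξ₁ = 140.1 kmol.
Yield of G: 3ξ₂ / 385 = 0.0947 → ξ₂ = 12.15 kmol.
Outlet amounts (n = n₀ + Σ ν·ξ):
  H: 385 − 2(140.1) = 104.7
  E: 0 + 1(140.1) − 2(12.15) = 115.8
  G: 0 + 3(12.15) = 36.46
Total out = 257 kmol; y_E = 115.8 / 257 = 0.4507.

0.451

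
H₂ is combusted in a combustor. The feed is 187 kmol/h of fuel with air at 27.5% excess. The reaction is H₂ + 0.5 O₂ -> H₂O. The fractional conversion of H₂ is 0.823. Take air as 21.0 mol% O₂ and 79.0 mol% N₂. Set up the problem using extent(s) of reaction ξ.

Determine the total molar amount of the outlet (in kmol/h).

678 kmol/h

Stoichiometric O₂ = 0.5 × 187 = 93.5 kmol/h; O₂ fed = 93.5 × 1.275 = 119.2 kmol/h.
N₂ fed = 119.2 × 79/21 = 448.5 kmol/h.
Fuel reacted = 0.823 × 187 → ξ = 153.9 kmol/h.
Outlet (n = n₀ + ν ξ):
  H₂: 187 − 1(153.9) = 33.1
  O₂: 119.2 − 0.5(153.9) = 42.26
  N₂: 448.5 (inert)
  H₂O: 0 + 1(153.9) = 153.9
Total out = 33.1 + 42.26 + 448.5 + 153.9 = 677.7 kmol/h.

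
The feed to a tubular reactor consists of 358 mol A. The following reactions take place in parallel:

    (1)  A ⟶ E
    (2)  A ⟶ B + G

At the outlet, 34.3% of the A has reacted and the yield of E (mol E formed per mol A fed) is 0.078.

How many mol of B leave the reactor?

Yield of E: 1ξ₁ / 358 = 0.078 → ξ₁ = 27.92 mol.
Conversion of A: 1ξ₁ + 1ξ₂ = 0.343 × 358 = 122.8 → ξ₂ = 94.87 mol.
Outlet amounts (n = n₀ + Σ ν·ξ):
  A: 358 − 1(27.92) − 1(94.87) = 235.2
  E: 0 + 1(27.92) = 27.92
  B: 0 + 1(94.87) = 94.87
  G: 0 + 1(94.87) = 94.87

94.9 mol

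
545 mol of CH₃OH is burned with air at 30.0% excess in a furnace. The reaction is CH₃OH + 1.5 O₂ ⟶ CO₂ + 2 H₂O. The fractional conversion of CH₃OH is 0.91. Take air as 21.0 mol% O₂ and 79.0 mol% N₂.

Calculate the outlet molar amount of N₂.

4000 mol

Stoichiometric O₂ = 1.5 × 545 = 817.5 mol; O₂ fed = 817.5 × 1.300 = 1063 mol.
N₂ fed = 1063 × 79/21 = 3998 mol.
Fuel reacted = 0.91 × 545 → ξ = 495.9 mol.
Outlet (n = n₀ + ν ξ):
  CH₃OH: 545 − 1(495.9) = 49.05
  O₂: 1063 − 1.5(495.9) = 318.8
  N₂: 3998 (inert)
  CO₂: 0 + 1(495.9) = 495.9
  H₂O: 0 + 2(495.9) = 991.9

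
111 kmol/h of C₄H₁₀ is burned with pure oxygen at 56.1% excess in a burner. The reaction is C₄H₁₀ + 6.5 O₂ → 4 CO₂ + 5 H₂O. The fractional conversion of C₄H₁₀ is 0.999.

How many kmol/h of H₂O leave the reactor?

Stoichiometric O₂ = 6.5 × 111 = 721.5 kmol/h; O₂ fed = 721.5 × 1.561 = 1126 kmol/h.
Fuel reacted = 0.999 × 111 → ξ = 110.9 kmol/h.
Outlet (n = n₀ + ν ξ):
  C₄H₁₀: 111 − 1(110.9) = 0.111
  O₂: 1126 − 6.5(110.9) = 405.5
  CO₂: 0 + 4(110.9) = 443.6
  H₂O: 0 + 5(110.9) = 554.4

554 kmol/h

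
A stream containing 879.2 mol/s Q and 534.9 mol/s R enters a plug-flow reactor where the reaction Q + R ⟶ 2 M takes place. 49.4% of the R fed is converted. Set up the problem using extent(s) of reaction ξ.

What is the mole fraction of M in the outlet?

0.374

R reacted = 0.494 × 534.9 = 264.2 mol/s; ν_R = −1, so ξ = 264.2/1 = 264.2 mol/s.
Outlet amounts (n = n₀ + ν ξ):
  Q: 879.2 − 1(264.2) = 615
  R: 534.9 − 1(264.2) = 270.7
  M: 0 + 2(264.2) = 528.5
Total out = 1414 mol/s; y_M = 528.5 / 1414 = 0.3737.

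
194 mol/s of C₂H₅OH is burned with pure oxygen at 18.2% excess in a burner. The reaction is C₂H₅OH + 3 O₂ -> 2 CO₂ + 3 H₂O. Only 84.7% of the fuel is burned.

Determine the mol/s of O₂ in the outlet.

Stoichiometric O₂ = 3 × 194 = 582 mol/s; O₂ fed = 582 × 1.182 = 687.9 mol/s.
Fuel reacted = 0.847 × 194 → ξ = 164.3 mol/s.
Outlet (n = n₀ + ν ξ):
  C₂H₅OH: 194 − 1(164.3) = 29.68
  O₂: 687.9 − 3(164.3) = 195
  CO₂: 0 + 2(164.3) = 328.6
  H₂O: 0 + 3(164.3) = 493

195 mol/s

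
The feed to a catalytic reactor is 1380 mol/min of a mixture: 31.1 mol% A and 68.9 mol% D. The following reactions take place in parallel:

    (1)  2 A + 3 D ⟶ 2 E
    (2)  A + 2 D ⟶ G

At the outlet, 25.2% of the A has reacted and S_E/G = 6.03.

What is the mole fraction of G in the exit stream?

0.0127

Conversion of A: A consumed = 0.252 × 429.2 = 108.2 mol/min = 2ξ₁ + 1ξ₂.
Selectivity: 2ξ₁ / (1ξ₂) = 6.03 → ξ₁ = 3.015 ξ₂.
Substitute: (2·3.015 + 1) ξ₂ = 108.2 → ξ₂ = 15.38 mol/min, ξ₁ = 46.38 mol/min.
Outlet amounts (n = n₀ + Σ ν·ξ):
  A: 429.2 − 2(46.38) − 1(15.38) = 321
  D: 950.8 − 3(46.38) − 2(15.38) = 780.9
  E: 0 + 2(46.38) = 92.77
  G: 0 + 1(15.38) = 15.38
Total out = 1210 mol/min; y_G = 15.38 / 1210 = 0.01271.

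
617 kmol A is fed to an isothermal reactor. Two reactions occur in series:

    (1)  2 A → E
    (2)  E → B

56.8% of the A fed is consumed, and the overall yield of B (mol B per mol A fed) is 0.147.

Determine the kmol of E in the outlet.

Conversion of A: A consumed = 2ξ₁ = 0.568 × 617 → ξ₁ = 175.2 kmol.
Yield of B: 1ξ₂ / 617 = 0.147 → ξ₂ = 90.7 kmol.
Outlet amounts (n = n₀ + Σ ν·ξ):
  A: 617 − 2(175.2) = 266.5
  E: 0 + 1(175.2) − 1(90.7) = 84.53
  B: 0 + 1(90.7) = 90.7

84.5 kmol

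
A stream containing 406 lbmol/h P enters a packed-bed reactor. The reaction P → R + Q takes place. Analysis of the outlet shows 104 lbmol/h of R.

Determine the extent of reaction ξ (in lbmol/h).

For R: n = n₀ + 1ξ → 104 = 0 + 1ξ, giving ξ = 104 lbmol/h.
Outlet amounts (n = n₀ + ν ξ):
  P: 406 − 1(104) = 302
  R: 0 + 1(104) = 104
  Q: 0 + 1(104) = 104

ξ = 104 lbmol/h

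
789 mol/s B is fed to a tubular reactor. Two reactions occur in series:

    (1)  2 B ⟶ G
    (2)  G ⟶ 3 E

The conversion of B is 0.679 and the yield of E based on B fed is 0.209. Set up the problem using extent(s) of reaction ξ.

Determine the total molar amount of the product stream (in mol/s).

Conversion of B: B consumed = 2ξ₁ = 0.679 × 789 → ξ₁ = 267.9 mol/s.
Yield of E: 3ξ₂ / 789 = 0.209 → ξ₂ = 54.97 mol/s.
Outlet amounts (n = n₀ + Σ ν·ξ):
  B: 789 − 2(267.9) = 253.3
  G: 0 + 1(267.9) − 1(54.97) = 212.9
  E: 0 + 3(54.97) = 164.9
Total out = 253.3 + 212.9 + 164.9 = 631.1 mol/s.

631 mol/s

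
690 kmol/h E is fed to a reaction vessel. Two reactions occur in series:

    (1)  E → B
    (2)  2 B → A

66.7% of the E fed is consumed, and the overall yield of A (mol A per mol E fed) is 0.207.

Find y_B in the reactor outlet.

Conversion of E: E consumed = 1ξ₁ = 0.667 × 690 → ξ₁ = 460.2 kmol/h.
Yield of A: 1ξ₂ / 690 = 0.207 → ξ₂ = 142.8 kmol/h.
Outlet amounts (n = n₀ + Σ ν·ξ):
  E: 690 − 1(460.2) = 229.8
  B: 0 + 1(460.2) − 2(142.8) = 174.6
  A: 0 + 1(142.8) = 142.8
Total out = 547.2 kmol/h; y_B = 174.6 / 547.2 = 0.319.

0.319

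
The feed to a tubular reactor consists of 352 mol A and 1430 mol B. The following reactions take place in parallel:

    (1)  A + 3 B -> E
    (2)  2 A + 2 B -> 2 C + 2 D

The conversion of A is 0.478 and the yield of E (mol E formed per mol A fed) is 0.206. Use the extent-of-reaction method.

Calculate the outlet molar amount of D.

95.7 mol

Yield of E: 1ξ₁ / 352 = 0.206 → ξ₁ = 72.51 mol.
Conversion of A: 1ξ₁ + 2ξ₂ = 0.478 × 352 = 168.3 → ξ₂ = 47.87 mol.
Outlet amounts (n = n₀ + Σ ν·ξ):
  A: 352 − 1(72.51) − 2(47.87) = 183.7
  B: 1430 − 3(72.51) − 2(47.87) = 1117
  E: 0 + 1(72.51) = 72.51
  C: 0 + 2(47.87) = 95.74
  D: 0 + 2(47.87) = 95.74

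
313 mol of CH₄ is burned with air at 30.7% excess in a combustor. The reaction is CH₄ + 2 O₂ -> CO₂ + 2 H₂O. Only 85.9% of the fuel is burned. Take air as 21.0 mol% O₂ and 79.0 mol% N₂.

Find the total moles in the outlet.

4210 mol

Stoichiometric O₂ = 2 × 313 = 626 mol; O₂ fed = 626 × 1.307 = 818.2 mol.
N₂ fed = 818.2 × 79/21 = 3078 mol.
Fuel reacted = 0.859 × 313 → ξ = 268.9 mol.
Outlet (n = n₀ + ν ξ):
  CH₄: 313 − 1(268.9) = 44.13
  O₂: 818.2 − 2(268.9) = 280.4
  N₂: 3078 (inert)
  CO₂: 0 + 1(268.9) = 268.9
  H₂O: 0 + 2(268.9) = 537.7
Total out = 44.13 + 280.4 + 3078 + 268.9 + 537.7 = 4209 mol.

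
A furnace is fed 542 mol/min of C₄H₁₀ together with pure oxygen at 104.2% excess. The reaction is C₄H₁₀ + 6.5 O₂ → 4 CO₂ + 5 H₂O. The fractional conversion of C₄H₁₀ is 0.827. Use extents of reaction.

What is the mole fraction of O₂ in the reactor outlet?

0.509

Stoichiometric O₂ = 6.5 × 542 = 3523 mol/min; O₂ fed = 3523 × 2.042 = 7194 mol/min.
Fuel reacted = 0.827 × 542 → ξ = 448.2 mol/min.
Outlet (n = n₀ + ν ξ):
  C₄H₁₀: 542 − 1(448.2) = 93.77
  O₂: 7194 − 6.5(448.2) = 4280
  CO₂: 0 + 4(448.2) = 1793
  H₂O: 0 + 5(448.2) = 2241
Total out = 8408 mol/min; y_O₂ = 4280 / 8408 = 0.5091.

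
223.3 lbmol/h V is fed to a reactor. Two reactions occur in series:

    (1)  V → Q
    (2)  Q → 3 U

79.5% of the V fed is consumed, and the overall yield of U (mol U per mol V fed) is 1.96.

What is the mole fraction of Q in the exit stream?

0.0614

Conversion of V: V consumed = 1ξ₁ = 0.795 × 223.3 → ξ₁ = 177.5 lbmol/h.
Yield of U: 3ξ₂ / 223.3 = 1.96 → ξ₂ = 145.9 lbmol/h.
Outlet amounts (n = n₀ + Σ ν·ξ):
  V: 223.3 − 1(177.5) = 45.78
  Q: 0 + 1(177.5) − 1(145.9) = 31.63
  U: 0 + 3(145.9) = 437.7
Total out = 515.1 lbmol/h; y_Q = 31.63 / 515.1 = 0.06142.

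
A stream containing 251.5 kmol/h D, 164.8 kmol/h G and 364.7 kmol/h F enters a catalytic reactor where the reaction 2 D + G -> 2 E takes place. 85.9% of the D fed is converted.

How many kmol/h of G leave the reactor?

D reacted = 0.859 × 251.5 = 216 kmol/h; ν_D = −2, so ξ = 216/2 = 108 kmol/h.
Outlet amounts (n = n₀ + ν ξ):
  D: 251.5 − 2(108) = 35.46
  G: 164.8 − 1(108) = 56.78
  E: 0 + 2(108) = 216
  F: 364.7 (inert)

56.8 kmol/h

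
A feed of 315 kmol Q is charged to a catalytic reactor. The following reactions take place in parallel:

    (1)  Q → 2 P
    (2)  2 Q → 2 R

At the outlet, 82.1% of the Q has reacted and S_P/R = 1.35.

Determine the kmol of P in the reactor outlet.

Conversion of Q: Q consumed = 0.821 × 315 = 258.6 kmol = 1ξ₁ + 2ξ₂.
Selectivity: 2ξ₁ / (2ξ₂) = 1.35 → ξ₁ = 1.35 ξ₂.
Substitute: (1·1.35 + 2) ξ₂ = 258.6 → ξ₂ = 77.2 kmol, ξ₁ = 104.2 kmol.
Outlet amounts (n = n₀ + Σ ν·ξ):
  Q: 315 − 1(104.2) − 2(77.2) = 56.38
  P: 0 + 2(104.2) = 208.4
  R: 0 + 2(77.2) = 154.4

208 kmol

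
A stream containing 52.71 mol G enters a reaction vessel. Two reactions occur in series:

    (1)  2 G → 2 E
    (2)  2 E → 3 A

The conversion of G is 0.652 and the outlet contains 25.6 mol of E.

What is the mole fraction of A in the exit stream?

0.23

Conversion of G: G consumed = 2ξ₁ = 0.652 × 52.71 → ξ₁ = 17.18 mol.
E balance: n_E = 0 + 2ξ₁ − 2ξ₂ = 25.6 → ξ₂ = (2·17.18 − 25.6)/2 = 4.383 mol.
Outlet amounts (n = n₀ + Σ ν·ξ):
  G: 52.71 − 2(17.18) = 18.34
  E: 0 + 2(17.18) − 2(4.383) = 25.6
  A: 0 + 3(4.383) = 13.15
Total out = 57.09 mol; y_A = 13.15 / 57.09 = 0.2303.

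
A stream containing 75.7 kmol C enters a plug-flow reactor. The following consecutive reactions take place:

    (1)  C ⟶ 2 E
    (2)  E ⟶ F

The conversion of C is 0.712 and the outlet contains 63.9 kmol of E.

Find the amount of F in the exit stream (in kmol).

Conversion of C: C consumed = 1ξ₁ = 0.712 × 75.7 → ξ₁ = 53.9 kmol.
E balance: n_E = 0 + 2ξ₁ − 1ξ₂ = 63.9 → ξ₂ = (2·53.9 − 63.9)/1 = 43.9 kmol.
Outlet amounts (n = n₀ + Σ ν·ξ):
  C: 75.7 − 1(53.9) = 21.8
  E: 0 + 2(53.9) − 1(43.9) = 63.9
  F: 0 + 1(43.9) = 43.9

43.9 kmol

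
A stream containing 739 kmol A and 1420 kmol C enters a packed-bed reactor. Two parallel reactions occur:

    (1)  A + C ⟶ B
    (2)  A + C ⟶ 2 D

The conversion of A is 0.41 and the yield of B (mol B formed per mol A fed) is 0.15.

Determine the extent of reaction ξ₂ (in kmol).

Yield of B: 1ξ₁ / 739 = 0.15 → ξ₁ = 110.8 kmol.
Conversion of A: 1ξ₁ + 1ξ₂ = 0.41 × 739 = 303 → ξ₂ = 192.1 kmol.
Outlet amounts (n = n₀ + Σ ν·ξ):
  A: 739 − 1(110.8) − 1(192.1) = 436
  C: 1420 − 1(110.8) − 1(192.1) = 1117
  B: 0 + 1(110.8) = 110.8
  D: 0 + 2(192.1) = 384.3

ξ₂ = 192 kmol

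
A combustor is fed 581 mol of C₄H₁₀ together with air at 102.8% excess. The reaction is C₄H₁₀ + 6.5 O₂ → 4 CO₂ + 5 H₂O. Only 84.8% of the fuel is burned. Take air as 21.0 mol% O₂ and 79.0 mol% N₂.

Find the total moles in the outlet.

Stoichiometric O₂ = 6.5 × 581 = 3776 mol; O₂ fed = 3776 × 2.028 = 7659 mol.
N₂ fed = 7659 × 79/21 = 28810 mol.
Fuel reacted = 0.848 × 581 → ξ = 492.7 mol.
Outlet (n = n₀ + ν ξ):
  C₄H₁₀: 581 − 1(492.7) = 88.31
  O₂: 7659 − 6.5(492.7) = 4456
  N₂: 28810 (inert)
  CO₂: 0 + 4(492.7) = 1971
  H₂O: 0 + 5(492.7) = 2463
Total out = 88.31 + 4456 + 28810 + 1971 + 2463 = 37790 mol.

37800 mol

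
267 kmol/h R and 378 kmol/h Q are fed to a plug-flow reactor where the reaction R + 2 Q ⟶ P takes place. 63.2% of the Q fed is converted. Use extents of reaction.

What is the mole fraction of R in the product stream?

Q reacted = 0.632 × 378 = 238.9 kmol/h; ν_Q = −2, so ξ = 238.9/2 = 119.4 kmol/h.
Outlet amounts (n = n₀ + ν ξ):
  R: 267 − 1(119.4) = 147.6
  Q: 378 − 2(119.4) = 139.1
  P: 0 + 1(119.4) = 119.4
Total out = 406.1 kmol/h; y_R = 147.6 / 406.1 = 0.3633.

0.363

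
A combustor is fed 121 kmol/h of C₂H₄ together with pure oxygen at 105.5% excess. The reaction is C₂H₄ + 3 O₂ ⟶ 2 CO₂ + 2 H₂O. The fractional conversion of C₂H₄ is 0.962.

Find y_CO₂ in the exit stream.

0.269

Stoichiometric O₂ = 3 × 121 = 363 kmol/h; O₂ fed = 363 × 2.055 = 746 kmol/h.
Fuel reacted = 0.962 × 121 → ξ = 116.4 kmol/h.
Outlet (n = n₀ + ν ξ):
  C₂H₄: 121 − 1(116.4) = 4.598
  O₂: 746 − 3(116.4) = 396.8
  CO₂: 0 + 2(116.4) = 232.8
  H₂O: 0 + 2(116.4) = 232.8
Total out = 867 kmol/h; y_CO₂ = 232.8 / 867 = 0.2685.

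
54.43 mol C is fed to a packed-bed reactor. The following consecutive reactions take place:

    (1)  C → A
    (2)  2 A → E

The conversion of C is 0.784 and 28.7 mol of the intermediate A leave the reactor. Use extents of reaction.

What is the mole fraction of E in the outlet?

Conversion of C: C consumed = 1ξ₁ = 0.784 × 54.43 → ξ₁ = 42.67 mol.
A balance: n_A = 0 + 1ξ₁ − 2ξ₂ = 28.7 → ξ₂ = (1·42.67 − 28.7)/2 = 6.987 mol.
Outlet amounts (n = n₀ + Σ ν·ξ):
  C: 54.43 − 1(42.67) = 11.76
  A: 0 + 1(42.67) − 2(6.987) = 28.7
  E: 0 + 1(6.987) = 6.987
Total out = 47.44 mol; y_E = 6.987 / 47.44 = 0.1473.

0.147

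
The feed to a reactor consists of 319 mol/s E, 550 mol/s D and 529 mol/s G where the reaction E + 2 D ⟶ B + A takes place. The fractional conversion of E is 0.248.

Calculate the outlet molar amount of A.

79.1 mol/s

E reacted = 0.248 × 319 = 79.11 mol/s; ν_E = −1, so ξ = 79.11/1 = 79.11 mol/s.
Outlet amounts (n = n₀ + ν ξ):
  E: 319 − 1(79.11) = 239.9
  D: 550 − 2(79.11) = 391.8
  B: 0 + 1(79.11) = 79.11
  A: 0 + 1(79.11) = 79.11
  G: 529 (inert)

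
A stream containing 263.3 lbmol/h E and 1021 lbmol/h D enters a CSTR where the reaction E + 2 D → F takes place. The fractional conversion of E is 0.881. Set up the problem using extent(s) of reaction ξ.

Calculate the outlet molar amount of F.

232 lbmol/h

E reacted = 0.881 × 263.3 = 232 lbmol/h; ν_E = −1, so ξ = 232/1 = 232 lbmol/h.
Outlet amounts (n = n₀ + ν ξ):
  E: 263.3 − 1(232) = 31.33
  D: 1021 − 2(232) = 557.1
  F: 0 + 1(232) = 232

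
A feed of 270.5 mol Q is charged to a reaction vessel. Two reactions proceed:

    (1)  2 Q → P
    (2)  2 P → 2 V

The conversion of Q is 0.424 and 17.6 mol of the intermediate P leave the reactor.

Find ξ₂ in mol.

Conversion of Q: Q consumed = 2ξ₁ = 0.424 × 270.5 → ξ₁ = 57.35 mol.
P balance: n_P = 0 + 1ξ₁ − 2ξ₂ = 17.6 → ξ₂ = (1·57.35 − 17.6)/2 = 19.87 mol.
Outlet amounts (n = n₀ + Σ ν·ξ):
  Q: 270.5 − 2(57.35) = 155.8
  P: 0 + 1(57.35) − 2(19.87) = 17.6
  V: 0 + 2(19.87) = 39.75

ξ₂ = 19.9 mol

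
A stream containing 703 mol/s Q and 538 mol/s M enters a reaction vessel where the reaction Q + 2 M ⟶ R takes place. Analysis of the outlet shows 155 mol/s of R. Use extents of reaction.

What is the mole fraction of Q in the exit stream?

0.589

For R: n = n₀ + 1ξ → 155 = 0 + 1ξ, giving ξ = 155 mol/s.
Outlet amounts (n = n₀ + ν ξ):
  Q: 703 − 1(155) = 548
  M: 538 − 2(155) = 228
  R: 0 + 1(155) = 155
Total out = 931 mol/s; y_Q = 548 / 931 = 0.5886.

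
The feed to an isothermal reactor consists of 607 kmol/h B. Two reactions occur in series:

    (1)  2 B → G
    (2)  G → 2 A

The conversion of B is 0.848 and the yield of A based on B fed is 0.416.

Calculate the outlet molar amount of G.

131 kmol/h

Conversion of B: B consumed = 2ξ₁ = 0.848 × 607 → ξ₁ = 257.4 kmol/h.
Yield of A: 2ξ₂ / 607 = 0.416 → ξ₂ = 126.3 kmol/h.
Outlet amounts (n = n₀ + Σ ν·ξ):
  B: 607 − 2(257.4) = 92.26
  G: 0 + 1(257.4) − 1(126.3) = 131.1
  A: 0 + 2(126.3) = 252.5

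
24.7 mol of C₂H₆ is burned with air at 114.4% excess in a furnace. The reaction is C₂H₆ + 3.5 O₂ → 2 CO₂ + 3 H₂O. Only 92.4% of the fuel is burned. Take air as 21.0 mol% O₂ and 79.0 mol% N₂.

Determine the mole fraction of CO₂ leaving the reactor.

Stoichiometric O₂ = 3.5 × 24.7 = 86.45 mol; O₂ fed = 86.45 × 2.144 = 185.3 mol.
N₂ fed = 185.3 × 79/21 = 697.3 mol.
Fuel reacted = 0.924 × 24.7 → ξ = 22.82 mol.
Outlet (n = n₀ + ν ξ):
  C₂H₆: 24.7 − 1(22.82) = 1.877
  O₂: 185.3 − 3.5(22.82) = 105.5
  N₂: 697.3 (inert)
  CO₂: 0 + 2(22.82) = 45.65
  H₂O: 0 + 3(22.82) = 68.47
Total out = 918.7 mol; y_CO₂ = 45.65 / 918.7 = 0.04968.

0.0497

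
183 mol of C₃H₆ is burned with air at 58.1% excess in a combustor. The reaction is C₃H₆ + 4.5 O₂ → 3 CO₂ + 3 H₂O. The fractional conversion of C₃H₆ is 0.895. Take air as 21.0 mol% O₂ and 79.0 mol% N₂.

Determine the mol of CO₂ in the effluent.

Stoichiometric O₂ = 4.5 × 183 = 823.5 mol; O₂ fed = 823.5 × 1.581 = 1302 mol.
N₂ fed = 1302 × 79/21 = 4898 mol.
Fuel reacted = 0.895 × 183 → ξ = 163.8 mol.
Outlet (n = n₀ + ν ξ):
  C₃H₆: 183 − 1(163.8) = 19.22
  O₂: 1302 − 4.5(163.8) = 564.9
  N₂: 4898 (inert)
  CO₂: 0 + 3(163.8) = 491.4
  H₂O: 0 + 3(163.8) = 491.4

491 mol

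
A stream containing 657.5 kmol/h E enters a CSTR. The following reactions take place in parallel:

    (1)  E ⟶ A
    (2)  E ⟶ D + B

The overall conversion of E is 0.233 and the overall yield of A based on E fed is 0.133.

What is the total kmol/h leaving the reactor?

723 kmol/h

Yield of A: 1ξ₁ / 657.5 = 0.133 → ξ₁ = 87.45 kmol/h.
Conversion of E: 1ξ₁ + 1ξ₂ = 0.233 × 657.5 = 153.2 → ξ₂ = 65.75 kmol/h.
Outlet amounts (n = n₀ + Σ ν·ξ):
  E: 657.5 − 1(87.45) − 1(65.75) = 504.3
  A: 0 + 1(87.45) = 87.45
  D: 0 + 1(65.75) = 65.75
  B: 0 + 1(65.75) = 65.75
Total out = 504.3 + 87.45 + 65.75 + 65.75 = 723.2 kmol/h.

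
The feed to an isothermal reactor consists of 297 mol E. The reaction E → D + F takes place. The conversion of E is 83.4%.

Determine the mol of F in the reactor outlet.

248 mol

E reacted = 0.834 × 297 = 247.7 mol; ν_E = −1, so ξ = 247.7/1 = 247.7 mol.
Outlet amounts (n = n₀ + ν ξ):
  E: 297 − 1(247.7) = 49.3
  D: 0 + 1(247.7) = 247.7
  F: 0 + 1(247.7) = 247.7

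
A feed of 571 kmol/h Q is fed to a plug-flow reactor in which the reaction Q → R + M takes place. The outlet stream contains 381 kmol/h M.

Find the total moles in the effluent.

952 kmol/h

For M: n = n₀ + 1ξ → 381 = 0 + 1ξ, giving ξ = 381 kmol/h.
Outlet amounts (n = n₀ + ν ξ):
  Q: 571 − 1(381) = 190
  R: 0 + 1(381) = 381
  M: 0 + 1(381) = 381
Total out = 190 + 381 + 381 = 952 kmol/h.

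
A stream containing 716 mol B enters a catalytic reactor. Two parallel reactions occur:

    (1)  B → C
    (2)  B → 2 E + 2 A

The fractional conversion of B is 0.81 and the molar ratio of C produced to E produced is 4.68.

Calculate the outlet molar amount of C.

524 mol

Conversion of B: B consumed = 0.81 × 716 = 580 mol = 1ξ₁ + 1ξ₂.
Selectivity: 1ξ₁ / (2ξ₂) = 4.68 → ξ₁ = 9.36 ξ₂.
Substitute: (1·9.36 + 1) ξ₂ = 580 → ξ₂ = 55.98 mol, ξ₁ = 524 mol.
Outlet amounts (n = n₀ + Σ ν·ξ):
  B: 716 − 1(524) − 1(55.98) = 136
  C: 0 + 1(524) = 524
  E: 0 + 2(55.98) = 112
  A: 0 + 2(55.98) = 112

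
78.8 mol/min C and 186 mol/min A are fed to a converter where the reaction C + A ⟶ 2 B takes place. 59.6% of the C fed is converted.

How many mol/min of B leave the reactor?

C reacted = 0.596 × 78.8 = 46.96 mol/min; ν_C = −1, so ξ = 46.96/1 = 46.96 mol/min.
Outlet amounts (n = n₀ + ν ξ):
  C: 78.8 − 1(46.96) = 31.84
  A: 186 − 1(46.96) = 139
  B: 0 + 2(46.96) = 93.93

93.9 mol/min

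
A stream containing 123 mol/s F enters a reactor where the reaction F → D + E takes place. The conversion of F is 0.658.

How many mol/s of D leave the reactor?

80.9 mol/s

F reacted = 0.658 × 123 = 80.93 mol/s; ν_F = −1, so ξ = 80.93/1 = 80.93 mol/s.
Outlet amounts (n = n₀ + ν ξ):
  F: 123 − 1(80.93) = 42.07
  D: 0 + 1(80.93) = 80.93
  E: 0 + 1(80.93) = 80.93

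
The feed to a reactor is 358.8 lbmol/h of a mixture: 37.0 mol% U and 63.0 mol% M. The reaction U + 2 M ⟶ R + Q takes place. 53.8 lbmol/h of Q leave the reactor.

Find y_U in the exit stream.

For Q: n = n₀ + 1ξ → 53.8 = 0 + 1ξ, giving ξ = 53.8 lbmol/h.
Outlet amounts (n = n₀ + ν ξ):
  U: 132.8 − 1(53.8) = 78.96
  M: 226 − 2(53.8) = 118.4
  R: 0 + 1(53.8) = 53.8
  Q: 0 + 1(53.8) = 53.8
Total out = 305 lbmol/h; y_U = 78.96 / 305 = 0.2589.

0.259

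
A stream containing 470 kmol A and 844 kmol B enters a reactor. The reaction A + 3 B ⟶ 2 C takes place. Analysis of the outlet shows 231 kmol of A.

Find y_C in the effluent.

0.572

For A: n = n₀ − 1ξ → 231 = 470 − 1ξ, giving ξ = 239 kmol.
Outlet amounts (n = n₀ + ν ξ):
  A: 470 − 1(239) = 231
  B: 844 − 3(239) = 127
  C: 0 + 2(239) = 478
Total out = 836 kmol; y_C = 478 / 836 = 0.5718.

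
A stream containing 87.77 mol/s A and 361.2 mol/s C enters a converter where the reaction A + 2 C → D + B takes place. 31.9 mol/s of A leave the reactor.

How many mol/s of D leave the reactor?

55.9 mol/s

For A: n = n₀ − 1ξ → 31.9 = 87.77 − 1ξ, giving ξ = 55.87 mol/s.
Outlet amounts (n = n₀ + ν ξ):
  A: 87.77 − 1(55.87) = 31.9
  C: 361.2 − 2(55.87) = 249.5
  D: 0 + 1(55.87) = 55.87
  B: 0 + 1(55.87) = 55.87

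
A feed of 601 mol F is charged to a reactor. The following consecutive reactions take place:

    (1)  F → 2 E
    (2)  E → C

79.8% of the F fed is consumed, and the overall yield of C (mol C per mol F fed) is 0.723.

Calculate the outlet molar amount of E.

Conversion of F: F consumed = 1ξ₁ = 0.798 × 601 → ξ₁ = 479.6 mol.
Yield of C: 1ξ₂ / 601 = 0.723 → ξ₂ = 434.5 mol.
Outlet amounts (n = n₀ + Σ ν·ξ):
  F: 601 − 1(479.6) = 121.4
  E: 0 + 2(479.6) − 1(434.5) = 524.7
  C: 0 + 1(434.5) = 434.5

525 mol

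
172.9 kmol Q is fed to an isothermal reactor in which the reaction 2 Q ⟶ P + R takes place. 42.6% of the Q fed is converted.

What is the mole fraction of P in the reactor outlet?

Q reacted = 0.426 × 172.9 = 73.66 kmol; ν_Q = −2, so ξ = 73.66/2 = 36.83 kmol.
Outlet amounts (n = n₀ + ν ξ):
  Q: 172.9 − 2(36.83) = 99.24
  P: 0 + 1(36.83) = 36.83
  R: 0 + 1(36.83) = 36.83
Total out = 172.9 kmol; y_P = 36.83 / 172.9 = 0.213.

0.213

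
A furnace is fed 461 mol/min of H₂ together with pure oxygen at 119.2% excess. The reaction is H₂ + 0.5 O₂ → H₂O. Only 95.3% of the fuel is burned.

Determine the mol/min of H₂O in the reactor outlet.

Stoichiometric O₂ = 0.5 × 461 = 230.5 mol/min; O₂ fed = 230.5 × 2.192 = 505.3 mol/min.
Fuel reacted = 0.953 × 461 → ξ = 439.3 mol/min.
Outlet (n = n₀ + ν ξ):
  H₂: 461 − 1(439.3) = 21.67
  O₂: 505.3 − 0.5(439.3) = 285.6
  H₂O: 0 + 1(439.3) = 439.3

439 mol/min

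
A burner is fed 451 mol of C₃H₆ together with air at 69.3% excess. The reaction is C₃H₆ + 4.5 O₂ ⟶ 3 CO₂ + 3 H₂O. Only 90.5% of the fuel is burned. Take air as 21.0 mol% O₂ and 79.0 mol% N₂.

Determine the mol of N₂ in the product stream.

12900 mol

Stoichiometric O₂ = 4.5 × 451 = 2030 mol; O₂ fed = 2030 × 1.693 = 3436 mol.
N₂ fed = 3436 × 79/21 = 12930 mol.
Fuel reacted = 0.905 × 451 → ξ = 408.2 mol.
Outlet (n = n₀ + ν ξ):
  C₃H₆: 451 − 1(408.2) = 42.84
  O₂: 3436 − 4.5(408.2) = 1599
  N₂: 12930 (inert)
  CO₂: 0 + 3(408.2) = 1224
  H₂O: 0 + 3(408.2) = 1224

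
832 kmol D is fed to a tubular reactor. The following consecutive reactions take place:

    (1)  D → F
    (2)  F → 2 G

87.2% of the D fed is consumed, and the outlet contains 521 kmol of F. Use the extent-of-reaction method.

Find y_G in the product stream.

Conversion of D: D consumed = 1ξ₁ = 0.872 × 832 → ξ₁ = 725.5 kmol.
F balance: n_F = 0 + 1ξ₁ − 1ξ₂ = 521 → ξ₂ = (1·725.5 − 521)/1 = 204.5 kmol.
Outlet amounts (n = n₀ + Σ ν·ξ):
  D: 832 − 1(725.5) = 106.5
  F: 0 + 1(725.5) − 1(204.5) = 521
  G: 0 + 2(204.5) = 409
Total out = 1037 kmol; y_G = 409 / 1037 = 0.3946.

0.395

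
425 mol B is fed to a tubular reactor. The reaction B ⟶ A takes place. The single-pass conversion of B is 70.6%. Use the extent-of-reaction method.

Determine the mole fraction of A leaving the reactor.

0.706

B reacted = 0.706 × 425 = 300.1 mol; ν_B = −1, so ξ = 300.1/1 = 300.1 mol.
Outlet amounts (n = n₀ + ν ξ):
  B: 425 − 1(300.1) = 124.9
  A: 0 + 1(300.1) = 300.1
Total out = 425 mol; y_A = 300.1 / 425 = 0.706.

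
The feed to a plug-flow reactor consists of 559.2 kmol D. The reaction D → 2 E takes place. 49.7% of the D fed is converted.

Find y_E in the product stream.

D reacted = 0.497 × 559.2 = 277.9 kmol; ν_D = −1, so ξ = 277.9/1 = 277.9 kmol.
Outlet amounts (n = n₀ + ν ξ):
  D: 559.2 − 1(277.9) = 281.3
  E: 0 + 2(277.9) = 555.8
Total out = 837.1 kmol; y_E = 555.8 / 837.1 = 0.664.

0.664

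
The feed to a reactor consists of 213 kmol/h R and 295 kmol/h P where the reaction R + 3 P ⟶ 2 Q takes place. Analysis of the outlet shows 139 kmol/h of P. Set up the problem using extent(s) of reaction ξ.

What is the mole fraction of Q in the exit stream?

0.257

For P: n = n₀ − 3ξ → 139 = 295 − 3ξ, giving ξ = 52 kmol/h.
Outlet amounts (n = n₀ + ν ξ):
  R: 213 − 1(52) = 161
  P: 295 − 3(52) = 139
  Q: 0 + 2(52) = 104
Total out = 404 kmol/h; y_Q = 104 / 404 = 0.2574.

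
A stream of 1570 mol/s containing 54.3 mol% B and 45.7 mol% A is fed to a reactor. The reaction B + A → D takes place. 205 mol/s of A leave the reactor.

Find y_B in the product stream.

0.322

For A: n = n₀ − 1ξ → 205 = 717.5 − 1ξ, giving ξ = 512.5 mol/s.
Outlet amounts (n = n₀ + ν ξ):
  B: 852.5 − 1(512.5) = 340
  A: 717.5 − 1(512.5) = 205
  D: 0 + 1(512.5) = 512.5
Total out = 1058 mol/s; y_B = 340 / 1058 = 0.3215.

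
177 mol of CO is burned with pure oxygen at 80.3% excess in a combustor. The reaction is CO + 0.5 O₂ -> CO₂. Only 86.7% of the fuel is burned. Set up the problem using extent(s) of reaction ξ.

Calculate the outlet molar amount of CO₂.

153 mol

Stoichiometric O₂ = 0.5 × 177 = 88.5 mol; O₂ fed = 88.5 × 1.803 = 159.6 mol.
Fuel reacted = 0.867 × 177 → ξ = 153.5 mol.
Outlet (n = n₀ + ν ξ):
  CO: 177 − 1(153.5) = 23.54
  O₂: 159.6 − 0.5(153.5) = 82.84
  CO₂: 0 + 1(153.5) = 153.5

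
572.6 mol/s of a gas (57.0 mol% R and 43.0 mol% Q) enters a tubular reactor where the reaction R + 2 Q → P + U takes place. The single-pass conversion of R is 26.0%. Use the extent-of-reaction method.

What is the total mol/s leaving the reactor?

R reacted = 0.26 × 326.4 = 84.86 mol/s; ν_R = −1, so ξ = 84.86/1 = 84.86 mol/s.
Outlet amounts (n = n₀ + ν ξ):
  R: 326.4 − 1(84.86) = 241.5
  Q: 246.2 − 2(84.86) = 76.5
  P: 0 + 1(84.86) = 84.86
  U: 0 + 1(84.86) = 84.86
Total out = 241.5 + 76.5 + 84.86 + 84.86 = 487.7 mol/s.

488 mol/s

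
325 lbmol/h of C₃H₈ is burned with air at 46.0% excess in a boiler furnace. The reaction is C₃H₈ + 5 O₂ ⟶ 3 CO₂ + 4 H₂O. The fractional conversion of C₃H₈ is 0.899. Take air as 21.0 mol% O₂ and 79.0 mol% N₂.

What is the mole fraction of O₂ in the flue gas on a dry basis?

Stoichiometric O₂ = 5 × 325 = 1625 lbmol/h; O₂ fed = 1625 × 1.460 = 2372 lbmol/h.
N₂ fed = 2372 × 79/21 = 8925 lbmol/h.
Fuel reacted = 0.899 × 325 → ξ = 292.2 lbmol/h.
Outlet (n = n₀ + ν ξ):
  C₃H₈: 325 − 1(292.2) = 32.82
  O₂: 2372 − 5(292.2) = 911.6
  N₂: 8925 (inert)
  CO₂: 0 + 3(292.2) = 876.5
  H₂O: 0 + 4(292.2) = 1169
Dry total = 10750 lbmol/h; y_O₂ (dry) = 911.6 / 10750 = 0.08483.

0.0848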